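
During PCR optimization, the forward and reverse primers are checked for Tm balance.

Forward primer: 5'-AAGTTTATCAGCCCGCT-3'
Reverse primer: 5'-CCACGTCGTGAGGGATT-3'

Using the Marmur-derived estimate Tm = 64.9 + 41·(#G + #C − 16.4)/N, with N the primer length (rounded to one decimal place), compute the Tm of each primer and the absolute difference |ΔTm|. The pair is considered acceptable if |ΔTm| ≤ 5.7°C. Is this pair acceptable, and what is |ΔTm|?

Forward: G+C = 8, N = 17 → Tm = 64.9 + 41·(8 − 16.4)/17 = 44.6°C.
Reverse: G+C = 10, N = 17 → Tm = 64.9 + 41·(10 − 16.4)/17 = 49.5°C.
|ΔTm| = |44.6 − 49.5| = 4.9°C, ≤ 5.7°C.

|ΔTm| = 4.9°C; the pair is acceptable.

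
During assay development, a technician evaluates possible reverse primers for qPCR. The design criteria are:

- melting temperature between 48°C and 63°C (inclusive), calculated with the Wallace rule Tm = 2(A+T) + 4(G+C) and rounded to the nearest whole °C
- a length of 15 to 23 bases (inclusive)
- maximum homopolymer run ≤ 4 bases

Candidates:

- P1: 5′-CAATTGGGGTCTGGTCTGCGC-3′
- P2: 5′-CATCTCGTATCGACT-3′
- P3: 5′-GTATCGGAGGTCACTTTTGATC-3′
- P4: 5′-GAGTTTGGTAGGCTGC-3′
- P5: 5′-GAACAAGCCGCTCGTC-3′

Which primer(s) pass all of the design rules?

P4 and P5.

P1 (21 nt, A=2 T=6 G=8 C=5): Tm = 2·8 + 4·13 = 68°C, outside 48–63°C ✗; length 21 ✓; longest run = 4 ✓ — fails.
P2 (15 nt, A=3 T=5 G=2 C=5): Tm = 2·8 + 4·7 = 44°C, outside 48–63°C ✗; length 15 ✓; longest run = 1 ✓ — fails.
P3 (22 nt, A=4 T=8 G=6 C=4): Tm = 2·12 + 4·10 = 64°C, outside 48–63°C ✗; length 22 ✓; longest run = 4 ✓ — fails.
P4 (16 nt, A=2 T=5 G=7 C=2): Tm = 2·7 + 4·9 = 50°C ✓; length 16 ✓; longest run = 3 ✓ — passes.
P5 (16 nt, A=4 T=2 G=4 C=6): Tm = 2·6 + 4·10 = 52°C ✓; length 16 ✓; longest run = 2 ✓ — passes.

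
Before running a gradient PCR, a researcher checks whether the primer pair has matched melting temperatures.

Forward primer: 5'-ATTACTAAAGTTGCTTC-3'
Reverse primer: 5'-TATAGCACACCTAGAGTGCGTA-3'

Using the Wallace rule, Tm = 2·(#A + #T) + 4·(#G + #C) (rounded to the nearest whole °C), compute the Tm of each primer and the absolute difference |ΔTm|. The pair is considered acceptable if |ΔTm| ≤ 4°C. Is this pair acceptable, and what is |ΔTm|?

Forward: A=5 T=7 G=2 C=3 → Tm = 2·12 + 4·5 = 44°C.
Reverse: A=7 T=5 G=5 C=5 → Tm = 2·12 + 4·10 = 64°C.
|ΔTm| = |44 − 64| = 20°C, > 4°C.

|ΔTm| = 20°C; the pair is not acceptable.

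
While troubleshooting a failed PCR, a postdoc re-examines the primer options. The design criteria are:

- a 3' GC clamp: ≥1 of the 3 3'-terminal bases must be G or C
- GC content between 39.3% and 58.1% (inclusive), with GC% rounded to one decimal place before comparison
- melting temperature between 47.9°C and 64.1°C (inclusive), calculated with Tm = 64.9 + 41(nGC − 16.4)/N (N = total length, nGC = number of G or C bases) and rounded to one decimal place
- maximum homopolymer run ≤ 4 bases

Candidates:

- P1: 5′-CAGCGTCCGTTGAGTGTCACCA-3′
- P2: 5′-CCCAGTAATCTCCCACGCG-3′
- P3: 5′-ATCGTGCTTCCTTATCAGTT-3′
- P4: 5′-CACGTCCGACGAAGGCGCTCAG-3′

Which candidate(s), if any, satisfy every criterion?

P1 (22 nt, A=4 T=5 G=6 C=7): 3' end CCA has 2 G/C ✓; GC 13/22 = 59.1%, outside 39.3–58.1% ✗; Tm = 64.9 + 41·(13 − 16.4)/22 = 58.6°C ✓; longest run = 2 ✓ — fails.
P2 (19 nt, A=4 T=3 G=3 C=9): 3' end GCG has 3 G/C ✓; GC 12/19 = 63.2%, outside 39.3–58.1% ✗; Tm = 64.9 + 41·(12 − 16.4)/19 = 55.4°C ✓; longest run = 3 ✓ — fails.
P3 (20 nt, A=3 T=9 G=3 C=5): 3' end GTT has 1 G/C ✓; GC 8/20 = 40.0% ✓; Tm = 64.9 + 41·(8 − 16.4)/20 = 47.7°C, outside 47.9–64.1°C ✗; longest run = 2 ✓ — fails.
P4 (22 nt, A=5 T=2 G=7 C=8): 3' end CAG has 2 G/C ✓; GC 15/22 = 68.2%, outside 39.3–58.1% ✗; Tm = 64.9 + 41·(15 − 16.4)/22 = 62.3°C ✓; longest run = 2 ✓ — fails.

None of the candidates satisfy all criteria.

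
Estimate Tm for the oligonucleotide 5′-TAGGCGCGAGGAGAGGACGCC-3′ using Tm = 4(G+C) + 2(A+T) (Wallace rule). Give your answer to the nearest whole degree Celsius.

Base counts: A=5, T=1, G=10, C=5 (length 21).
Tm = 2·(5+1) + 4·(10+5) = 2·6 + 4·15 = 12 + 60 = 72°C.

72°C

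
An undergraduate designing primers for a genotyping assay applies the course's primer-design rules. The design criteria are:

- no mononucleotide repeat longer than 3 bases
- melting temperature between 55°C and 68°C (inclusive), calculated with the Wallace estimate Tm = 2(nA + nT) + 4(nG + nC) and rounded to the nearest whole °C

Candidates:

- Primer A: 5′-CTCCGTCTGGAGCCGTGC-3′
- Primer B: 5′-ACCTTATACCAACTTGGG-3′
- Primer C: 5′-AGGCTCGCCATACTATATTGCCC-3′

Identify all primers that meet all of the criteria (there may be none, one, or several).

Primer A (18 nt, A=1 T=4 G=6 C=7): longest run = 2 ✓; Tm = 2·5 + 4·13 = 62°C ✓ — passes.
Primer B (18 nt, A=5 T=5 G=3 C=5): longest run = 3 ✓; Tm = 2·10 + 4·8 = 52°C, outside 55–68°C ✗ — fails.
Primer C (23 nt, A=5 T=6 G=4 C=8): longest run = 3 ✓; Tm = 2·11 + 4·12 = 70°C, outside 55–68°C ✗ — fails.

Primer A only.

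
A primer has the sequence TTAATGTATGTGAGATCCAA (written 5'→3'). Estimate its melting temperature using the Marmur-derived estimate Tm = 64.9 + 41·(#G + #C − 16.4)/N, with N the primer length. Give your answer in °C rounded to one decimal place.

Base counts: A=7, T=7, G=4, C=2; G+C = 6, N = 20.
Tm = 64.9 + 41·(6 − 16.4)/20 = 64.9 + -426.40/20 = 43.6°C.

43.6°C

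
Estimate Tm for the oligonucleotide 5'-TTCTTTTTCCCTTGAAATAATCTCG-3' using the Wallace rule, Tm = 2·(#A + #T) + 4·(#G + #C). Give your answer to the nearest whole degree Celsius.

Base counts: A=5, T=12, G=2, C=6 (length 25).
Tm = 2·(5+12) + 4·(2+6) = 2·17 + 4·8 = 34 + 32 = 66°C.

66°C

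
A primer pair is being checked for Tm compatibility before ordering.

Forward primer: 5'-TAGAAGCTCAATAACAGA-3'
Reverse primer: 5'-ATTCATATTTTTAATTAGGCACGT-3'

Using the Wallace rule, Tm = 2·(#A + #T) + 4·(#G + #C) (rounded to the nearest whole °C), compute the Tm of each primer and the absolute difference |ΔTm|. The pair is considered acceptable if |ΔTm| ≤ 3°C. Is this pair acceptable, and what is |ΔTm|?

|ΔTm| = 12°C; the pair is not acceptable.

Forward: A=9 T=3 G=3 C=3 → Tm = 2·12 + 4·6 = 48°C.
Reverse: A=7 T=11 G=3 C=3 → Tm = 2·18 + 4·6 = 60°C.
|ΔTm| = |48 − 60| = 12°C, > 3°C.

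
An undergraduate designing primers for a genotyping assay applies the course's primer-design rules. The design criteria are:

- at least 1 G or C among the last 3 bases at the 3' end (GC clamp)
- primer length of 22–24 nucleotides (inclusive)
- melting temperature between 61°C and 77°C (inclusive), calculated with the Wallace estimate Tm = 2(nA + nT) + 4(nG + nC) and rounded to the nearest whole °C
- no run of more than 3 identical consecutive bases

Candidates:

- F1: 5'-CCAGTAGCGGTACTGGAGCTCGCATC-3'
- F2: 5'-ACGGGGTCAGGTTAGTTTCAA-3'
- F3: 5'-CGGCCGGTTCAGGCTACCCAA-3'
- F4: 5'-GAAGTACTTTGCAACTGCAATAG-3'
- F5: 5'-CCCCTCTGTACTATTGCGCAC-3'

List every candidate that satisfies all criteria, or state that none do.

F4 only.

F1 (26 nt, A=5 T=5 G=8 C=8): 3' end ATC has 1 G/C ✓; length 26, outside 22–24 ✗; Tm = 2·10 + 4·16 = 84°C, outside 61–77°C ✗; longest run = 2 ✓ — fails.
F2 (21 nt, A=5 T=6 G=7 C=3): 3' end CAA has 1 G/C ✓; length 21, outside 22–24 ✗; Tm = 2·11 + 4·10 = 62°C ✓; longest run = 4, exceeds 3 ✗ — fails.
F3 (21 nt, A=4 T=3 G=6 C=8): 3' end CAA has 1 G/C ✓; length 21, outside 22–24 ✗; Tm = 2·7 + 4·14 = 70°C ✓; longest run = 3 ✓ — fails.
F4 (23 nt, A=8 T=6 G=5 C=4): 3' end TAG has 1 G/C ✓; length 23 ✓; Tm = 2·14 + 4·9 = 64°C ✓; longest run = 3 ✓ — passes.
F5 (21 nt, A=3 T=6 G=3 C=9): 3' end CAC has 2 G/C ✓; length 21, outside 22–24 ✗; Tm = 2·9 + 4·12 = 66°C ✓; longest run = 4, exceeds 3 ✗ — fails.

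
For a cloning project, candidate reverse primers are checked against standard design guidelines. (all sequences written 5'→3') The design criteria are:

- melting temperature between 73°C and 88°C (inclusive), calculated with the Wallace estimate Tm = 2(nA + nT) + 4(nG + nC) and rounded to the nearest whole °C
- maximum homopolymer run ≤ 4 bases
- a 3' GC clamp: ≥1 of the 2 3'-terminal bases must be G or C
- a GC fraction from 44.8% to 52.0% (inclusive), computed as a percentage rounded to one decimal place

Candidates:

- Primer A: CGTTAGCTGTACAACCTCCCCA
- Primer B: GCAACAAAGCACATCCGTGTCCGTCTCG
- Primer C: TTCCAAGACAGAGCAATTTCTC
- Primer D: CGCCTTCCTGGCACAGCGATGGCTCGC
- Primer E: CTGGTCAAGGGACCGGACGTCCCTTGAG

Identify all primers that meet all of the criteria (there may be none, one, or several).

Primer A (22 nt, A=5 T=5 G=3 C=9): Tm = 2·10 + 4·12 = 68°C, outside 73–88°C ✗; longest run = 4 ✓; 3' end CA has 1 G/C ✓; GC 12/22 = 54.5%, outside 44.8–52.0% ✗ — fails.
Primer B (28 nt, A=7 T=5 G=6 C=10): Tm = 2·12 + 4·16 = 88°C ✓; longest run = 3 ✓; 3' end CG has 2 G/C ✓; GC 16/28 = 57.1%, outside 44.8–52.0% ✗ — fails.
Primer C (22 nt, A=7 T=6 G=3 C=6): Tm = 2·13 + 4·9 = 62°C, outside 73–88°C ✗; longest run = 3 ✓; 3' end TC has 1 G/C ✓; GC 9/22 = 40.9%, outside 44.8–52.0% ✗ — fails.
Primer D (27 nt, A=3 T=5 G=8 C=11): Tm = 2·8 + 4·19 = 92°C, outside 73–88°C ✗; longest run = 2 ✓; 3' end GC has 2 G/C ✓; GC 19/27 = 70.4%, outside 44.8–52.0% ✗ — fails.
Primer E (28 nt, A=5 T=5 G=10 C=8): Tm = 2·10 + 4·18 = 92°C, outside 73–88°C ✗; longest run = 3 ✓; 3' end AG has 1 G/C ✓; GC 18/28 = 64.3%, outside 44.8–52.0% ✗ — fails.

None of the candidates satisfy all criteria.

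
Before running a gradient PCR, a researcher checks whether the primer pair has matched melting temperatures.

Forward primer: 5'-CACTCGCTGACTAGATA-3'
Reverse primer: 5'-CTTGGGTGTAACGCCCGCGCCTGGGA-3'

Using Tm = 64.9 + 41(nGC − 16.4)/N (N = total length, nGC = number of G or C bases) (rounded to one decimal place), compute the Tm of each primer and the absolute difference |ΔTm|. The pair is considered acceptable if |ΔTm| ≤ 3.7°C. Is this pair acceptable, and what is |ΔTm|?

|ΔTm| = 22.8°C; the pair is not acceptable.

Forward: G+C = 8, N = 17 → Tm = 64.9 + 41·(8 − 16.4)/17 = 44.6°C.
Reverse: G+C = 18, N = 26 → Tm = 64.9 + 41·(18 − 16.4)/26 = 67.4°C.
|ΔTm| = |44.6 − 67.4| = 22.8°C, > 3.7°C.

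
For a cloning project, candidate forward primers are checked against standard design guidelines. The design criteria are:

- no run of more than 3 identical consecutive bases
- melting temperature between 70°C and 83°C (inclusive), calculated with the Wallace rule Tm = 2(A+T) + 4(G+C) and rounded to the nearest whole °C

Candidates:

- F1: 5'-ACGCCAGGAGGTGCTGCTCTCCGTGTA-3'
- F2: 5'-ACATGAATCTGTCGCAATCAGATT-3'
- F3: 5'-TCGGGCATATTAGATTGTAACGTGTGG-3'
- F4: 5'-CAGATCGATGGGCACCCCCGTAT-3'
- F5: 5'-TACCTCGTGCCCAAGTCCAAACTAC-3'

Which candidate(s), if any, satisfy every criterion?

F1 (27 nt, A=4 T=6 G=9 C=8): longest run = 2 ✓; Tm = 2·10 + 4·17 = 88°C, outside 70–83°C ✗ — fails.
F2 (24 nt, A=8 T=7 G=4 C=5): longest run = 2 ✓; Tm = 2·15 + 4·9 = 66°C, outside 70–83°C ✗ — fails.
F3 (27 nt, A=6 T=9 G=9 C=3): longest run = 3 ✓; Tm = 2·15 + 4·12 = 78°C ✓ — passes.
F4 (23 nt, A=5 T=4 G=6 C=8): longest run = 5, exceeds 3 ✗; Tm = 2·9 + 4·14 = 74°C ✓ — fails.
F5 (25 nt, A=7 T=5 G=3 C=10): longest run = 3 ✓; Tm = 2·12 + 4·13 = 76°C ✓ — passes.

F3 and F5.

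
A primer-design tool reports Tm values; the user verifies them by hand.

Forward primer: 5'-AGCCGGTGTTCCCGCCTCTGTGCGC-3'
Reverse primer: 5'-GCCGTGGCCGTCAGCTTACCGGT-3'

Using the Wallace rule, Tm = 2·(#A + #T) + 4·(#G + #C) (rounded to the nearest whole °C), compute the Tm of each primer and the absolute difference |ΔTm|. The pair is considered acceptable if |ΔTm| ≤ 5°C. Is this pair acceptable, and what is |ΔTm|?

|ΔTm| = 8°C; the pair is not acceptable.

Forward: A=1 T=6 G=8 C=10 → Tm = 2·7 + 4·18 = 86°C.
Reverse: A=2 T=5 G=8 C=8 → Tm = 2·7 + 4·16 = 78°C.
|ΔTm| = |86 − 78| = 8°C, > 5°C.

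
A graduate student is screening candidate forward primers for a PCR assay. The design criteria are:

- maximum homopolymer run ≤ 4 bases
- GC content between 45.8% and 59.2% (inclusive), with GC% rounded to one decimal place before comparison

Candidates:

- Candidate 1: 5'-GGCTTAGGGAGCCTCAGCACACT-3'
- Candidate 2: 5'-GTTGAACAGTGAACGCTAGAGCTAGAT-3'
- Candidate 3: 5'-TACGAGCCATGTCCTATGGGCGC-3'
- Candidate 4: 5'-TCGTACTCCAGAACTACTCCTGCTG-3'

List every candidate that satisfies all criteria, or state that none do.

Candidate 1 (23 nt, A=5 T=4 G=7 C=7): longest run = 3 ✓; GC 14/23 = 60.9%, outside 45.8–59.2% ✗ — fails.
Candidate 2 (27 nt, A=9 T=6 G=8 C=4): longest run = 2 ✓; GC 12/27 = 44.4%, outside 45.8–59.2% ✗ — fails.
Candidate 3 (23 nt, A=4 T=5 G=7 C=7): longest run = 3 ✓; GC 14/23 = 60.9%, outside 45.8–59.2% ✗ — fails.
Candidate 4 (25 nt, A=5 T=7 G=4 C=9): longest run = 2 ✓; GC 13/25 = 52.0% ✓ — passes.

Candidate 4 only.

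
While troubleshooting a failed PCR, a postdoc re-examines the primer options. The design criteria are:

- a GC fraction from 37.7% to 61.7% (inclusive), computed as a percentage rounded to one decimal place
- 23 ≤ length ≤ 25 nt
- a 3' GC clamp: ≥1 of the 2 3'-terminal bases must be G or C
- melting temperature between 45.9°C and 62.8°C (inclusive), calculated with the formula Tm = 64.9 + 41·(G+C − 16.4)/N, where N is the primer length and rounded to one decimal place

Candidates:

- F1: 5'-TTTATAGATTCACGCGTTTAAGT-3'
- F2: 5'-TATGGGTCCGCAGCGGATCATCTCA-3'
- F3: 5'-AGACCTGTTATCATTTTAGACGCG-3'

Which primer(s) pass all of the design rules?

F1 (23 nt, A=6 T=10 G=4 C=3): GC 7/23 = 30.4%, outside 37.7–61.7% ✗; length 23 ✓; 3' end GT has 1 G/C ✓; Tm = 64.9 + 41·(7 − 16.4)/23 = 48.1°C ✓ — fails.
F2 (25 nt, A=5 T=6 G=7 C=7): GC 14/25 = 56.0% ✓; length 25 ✓; 3' end CA has 1 G/C ✓; Tm = 64.9 + 41·(14 − 16.4)/25 = 61.0°C ✓ — passes.
F3 (24 nt, A=6 T=8 G=5 C=5): GC 10/24 = 41.7% ✓; length 24 ✓; 3' end CG has 2 G/C ✓; Tm = 64.9 + 41·(10 − 16.4)/24 = 54.0°C ✓ — passes.

F2 and F3.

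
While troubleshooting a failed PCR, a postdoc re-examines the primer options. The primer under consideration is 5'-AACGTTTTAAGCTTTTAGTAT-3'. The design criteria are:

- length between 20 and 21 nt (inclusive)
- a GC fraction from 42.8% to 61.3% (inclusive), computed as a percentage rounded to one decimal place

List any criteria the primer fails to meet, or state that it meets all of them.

Fails: GC content.

Base counts: A=6, T=10, G=3, C=2 (length 21).
length: length 21 ✓
GC content: GC 5/21 = 23.8%, outside 42.8–61.3% ✗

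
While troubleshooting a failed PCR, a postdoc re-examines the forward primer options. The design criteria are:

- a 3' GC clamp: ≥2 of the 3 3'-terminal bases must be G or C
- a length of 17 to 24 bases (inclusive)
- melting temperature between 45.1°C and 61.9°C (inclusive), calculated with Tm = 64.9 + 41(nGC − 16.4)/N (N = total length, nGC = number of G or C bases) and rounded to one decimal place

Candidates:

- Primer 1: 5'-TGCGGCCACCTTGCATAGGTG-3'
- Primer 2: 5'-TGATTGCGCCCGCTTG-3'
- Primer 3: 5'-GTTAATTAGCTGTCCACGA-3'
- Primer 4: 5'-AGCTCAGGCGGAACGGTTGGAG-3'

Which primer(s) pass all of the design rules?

Primer 1, Primer 3 and Primer 4.

Primer 1 (21 nt, A=3 T=5 G=7 C=6): 3' end GTG has 2 G/C ✓; length 21 ✓; Tm = 64.9 + 41·(13 − 16.4)/21 = 58.3°C ✓ — passes.
Primer 2 (16 nt, A=1 T=5 G=5 C=5): 3' end TTG has 1 G/C, need ≥2 ✗; length 16, outside 17–24 ✗; Tm = 64.9 + 41·(10 − 16.4)/16 = 48.5°C ✓ — fails.
Primer 3 (19 nt, A=5 T=6 G=4 C=4): 3' end CGA has 2 G/C ✓; length 19 ✓; Tm = 64.9 + 41·(8 − 16.4)/19 = 46.8°C ✓ — passes.
Primer 4 (22 nt, A=5 T=3 G=10 C=4): 3' end GAG has 2 G/C ✓; length 22 ✓; Tm = 64.9 + 41·(14 − 16.4)/22 = 60.4°C ✓ — passes.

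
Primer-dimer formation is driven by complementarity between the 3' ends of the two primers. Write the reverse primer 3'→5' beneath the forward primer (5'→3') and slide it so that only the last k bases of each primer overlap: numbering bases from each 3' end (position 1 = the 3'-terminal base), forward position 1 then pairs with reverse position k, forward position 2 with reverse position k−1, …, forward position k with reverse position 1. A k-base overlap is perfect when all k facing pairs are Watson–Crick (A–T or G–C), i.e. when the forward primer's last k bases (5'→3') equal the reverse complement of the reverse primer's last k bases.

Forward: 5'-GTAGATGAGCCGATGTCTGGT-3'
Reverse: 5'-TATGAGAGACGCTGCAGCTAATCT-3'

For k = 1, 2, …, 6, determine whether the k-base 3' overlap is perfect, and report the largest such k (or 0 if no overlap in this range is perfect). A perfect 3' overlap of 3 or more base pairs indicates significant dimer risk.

Longest perfect overlap: 0 complementary base pairs; below the dimer-risk threshold (threshold 3).

Last 6 bases (5'→3') — forward …TCTGGT, reverse …TAATCT.
Reverse complement of the reverse primer's last 6 bases: AGATTA; its first k bases are the reverse complement of the reverse primer's last k bases, so a perfect k-base overlap needs the forward primer's last k bases to equal them.
Comparing (forward last k vs required): k=1: T vs A ✗; k=2: GT vs AG ✗; k=3: GGT vs AGA ✗; k=4: TGGT vs AGAT ✗; k=5: CTGGT vs AGATT ✗; k=6: TCTGGT vs AGATTA ✗.
No overlap length from 1 to 6 is perfect, so the longest perfect 3' overlap is 0.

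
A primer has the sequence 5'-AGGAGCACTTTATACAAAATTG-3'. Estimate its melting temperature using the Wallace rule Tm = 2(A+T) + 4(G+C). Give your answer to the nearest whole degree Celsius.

Base counts: A=9, T=6, G=4, C=3 (length 22).
Tm = 2·(9+6) + 4·(4+3) = 2·15 + 4·7 = 30 + 28 = 58°C.

58°C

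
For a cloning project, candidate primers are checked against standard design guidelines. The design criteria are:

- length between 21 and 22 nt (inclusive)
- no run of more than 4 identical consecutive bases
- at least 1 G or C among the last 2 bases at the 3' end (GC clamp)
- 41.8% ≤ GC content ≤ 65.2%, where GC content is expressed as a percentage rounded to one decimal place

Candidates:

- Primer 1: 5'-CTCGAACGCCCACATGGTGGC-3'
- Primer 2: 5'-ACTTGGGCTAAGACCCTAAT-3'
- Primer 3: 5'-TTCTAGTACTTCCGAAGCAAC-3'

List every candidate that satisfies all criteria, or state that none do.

Primer 1 (21 nt, A=4 T=3 G=6 C=8): length 21 ✓; longest run = 3 ✓; 3' end GC has 2 G/C ✓; GC 14/21 = 66.7%, outside 41.8–65.2% ✗ — fails.
Primer 2 (20 nt, A=6 T=5 G=4 C=5): length 20, outside 21–22 ✗; longest run = 3 ✓; 3' end AT has 0 G/C, need ≥1 ✗; GC 9/20 = 45.0% ✓ — fails.
Primer 3 (21 nt, A=6 T=6 G=3 C=6): length 21 ✓; longest run = 2 ✓; 3' end AC has 1 G/C ✓; GC 9/21 = 42.9% ✓ — passes.

Primer 3 only.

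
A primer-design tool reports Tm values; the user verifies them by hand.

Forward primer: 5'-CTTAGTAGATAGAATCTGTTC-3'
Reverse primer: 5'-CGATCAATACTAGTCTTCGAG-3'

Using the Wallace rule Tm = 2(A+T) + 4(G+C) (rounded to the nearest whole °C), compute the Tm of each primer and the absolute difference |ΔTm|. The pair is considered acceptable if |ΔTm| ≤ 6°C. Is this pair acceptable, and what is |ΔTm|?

|ΔTm| = 4°C; the pair is acceptable.

Forward: A=6 T=8 G=4 C=3 → Tm = 2·14 + 4·7 = 56°C.
Reverse: A=6 T=6 G=4 C=5 → Tm = 2·12 + 4·9 = 60°C.
|ΔTm| = |56 − 60| = 4°C, ≤ 6°C.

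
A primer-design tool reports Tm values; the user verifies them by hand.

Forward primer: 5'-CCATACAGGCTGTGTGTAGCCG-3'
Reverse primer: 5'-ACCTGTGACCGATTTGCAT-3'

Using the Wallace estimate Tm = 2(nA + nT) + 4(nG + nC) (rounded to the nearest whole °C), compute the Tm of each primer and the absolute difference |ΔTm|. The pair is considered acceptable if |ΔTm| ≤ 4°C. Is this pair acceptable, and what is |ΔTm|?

Forward: A=4 T=5 G=7 C=6 → Tm = 2·9 + 4·13 = 70°C.
Reverse: A=4 T=6 G=4 C=5 → Tm = 2·10 + 4·9 = 56°C.
|ΔTm| = |70 − 56| = 14°C, > 4°C.

|ΔTm| = 14°C; the pair is not acceptable.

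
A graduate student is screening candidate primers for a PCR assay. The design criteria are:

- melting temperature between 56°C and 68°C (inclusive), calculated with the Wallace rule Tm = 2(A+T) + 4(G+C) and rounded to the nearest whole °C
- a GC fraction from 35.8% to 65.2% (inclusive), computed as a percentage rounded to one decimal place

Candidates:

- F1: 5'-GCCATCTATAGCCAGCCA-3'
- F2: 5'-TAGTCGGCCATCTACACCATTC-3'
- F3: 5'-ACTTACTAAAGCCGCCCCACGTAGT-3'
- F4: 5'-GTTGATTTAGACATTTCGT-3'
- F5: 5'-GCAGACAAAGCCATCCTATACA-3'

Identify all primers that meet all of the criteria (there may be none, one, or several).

F1, F2 and F5.

F1 (18 nt, A=5 T=3 G=3 C=7): Tm = 2·8 + 4·10 = 56°C ✓; GC 10/18 = 55.6% ✓ — passes.
F2 (22 nt, A=5 T=6 G=3 C=8): Tm = 2·11 + 4·11 = 66°C ✓; GC 11/22 = 50.0% ✓ — passes.
F3 (25 nt, A=7 T=5 G=4 C=9): Tm = 2·12 + 4·13 = 76°C, outside 56–68°C ✗; GC 13/25 = 52.0% ✓ — fails.
F4 (19 nt, A=4 T=9 G=4 C=2): Tm = 2·13 + 4·6 = 50°C, outside 56–68°C ✗; GC 6/19 = 31.6%, outside 35.8–65.2% ✗ — fails.
F5 (22 nt, A=9 T=3 G=3 C=7): Tm = 2·12 + 4·10 = 64°C ✓; GC 10/22 = 45.5% ✓ — passes.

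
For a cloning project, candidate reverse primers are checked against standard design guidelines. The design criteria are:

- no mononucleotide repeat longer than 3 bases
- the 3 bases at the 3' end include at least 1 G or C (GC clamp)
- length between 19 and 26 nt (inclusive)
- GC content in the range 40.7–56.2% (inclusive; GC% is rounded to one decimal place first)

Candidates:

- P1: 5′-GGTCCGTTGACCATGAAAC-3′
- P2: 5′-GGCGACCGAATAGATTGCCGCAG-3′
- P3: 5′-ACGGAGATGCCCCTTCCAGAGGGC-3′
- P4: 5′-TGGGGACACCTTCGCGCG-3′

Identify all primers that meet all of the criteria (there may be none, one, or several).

P1 (19 nt, A=5 T=4 G=5 C=5): longest run = 3 ✓; 3' end AAC has 1 G/C ✓; length 19 ✓; GC 10/19 = 52.6% ✓ — passes.
P2 (23 nt, A=6 T=3 G=8 C=6): longest run = 2 ✓; 3' end CAG has 2 G/C ✓; length 23 ✓; GC 14/23 = 60.9%, outside 40.7–56.2% ✗ — fails.
P3 (24 nt, A=5 T=3 G=8 C=8): longest run = 4, exceeds 3 ✗; 3' end GGC has 3 G/C ✓; length 24 ✓; GC 16/24 = 66.7%, outside 40.7–56.2% ✗ — fails.
P4 (18 nt, A=2 T=3 G=7 C=6): longest run = 4, exceeds 3 ✗; 3' end GCG has 3 G/C ✓; length 18, outside 19–26 ✗; GC 13/18 = 72.2%, outside 40.7–56.2% ✗ — fails.

P1 only.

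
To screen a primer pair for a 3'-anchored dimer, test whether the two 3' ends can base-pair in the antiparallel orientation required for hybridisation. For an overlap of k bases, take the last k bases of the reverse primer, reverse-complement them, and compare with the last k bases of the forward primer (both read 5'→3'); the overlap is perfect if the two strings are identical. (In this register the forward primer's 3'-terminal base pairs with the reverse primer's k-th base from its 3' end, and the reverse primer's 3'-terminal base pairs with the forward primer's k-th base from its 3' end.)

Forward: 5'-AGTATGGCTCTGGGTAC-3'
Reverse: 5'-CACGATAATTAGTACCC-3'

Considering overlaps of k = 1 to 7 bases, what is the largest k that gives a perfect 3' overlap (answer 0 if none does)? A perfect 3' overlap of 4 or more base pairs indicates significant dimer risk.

Last 7 bases (5'→3') — forward …TGGGTAC, reverse …AGTACCC.
Reverse complement of the reverse primer's last 7 bases: GGGTACT; its first k bases are the reverse complement of the reverse primer's last k bases, so a perfect k-base overlap needs the forward primer's last k bases to equal them.
Comparing (forward last k vs required): k=1: C vs G ✗; k=2: AC vs GG ✗; k=3: TAC vs GGG ✗; k=4: GTAC vs GGGT ✗; k=5: GGTAC vs GGGTA ✗; k=6: GGGTAC vs GGGTAC ✓; k=7: TGGGTAC vs GGGTACT ✗.
Only k = 6 is perfect, so the longest perfect 3' overlap is 6.

Longest perfect overlap: 6 complementary base pairs; significant dimer risk (threshold 4).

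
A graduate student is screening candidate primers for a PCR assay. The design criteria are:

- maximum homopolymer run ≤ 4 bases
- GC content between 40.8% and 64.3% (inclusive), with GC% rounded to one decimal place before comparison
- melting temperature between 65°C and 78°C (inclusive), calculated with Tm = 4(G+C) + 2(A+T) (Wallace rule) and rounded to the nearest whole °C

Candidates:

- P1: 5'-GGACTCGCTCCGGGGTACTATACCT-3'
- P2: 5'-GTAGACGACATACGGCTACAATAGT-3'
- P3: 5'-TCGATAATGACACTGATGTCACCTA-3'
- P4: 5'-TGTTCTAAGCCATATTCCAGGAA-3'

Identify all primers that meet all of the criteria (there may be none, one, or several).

P1 (25 nt, A=4 T=6 G=7 C=8): longest run = 4 ✓; GC 15/25 = 60.0% ✓; Tm = 2·10 + 4·15 = 80°C, outside 65–78°C ✗ — fails.
P2 (25 nt, A=9 T=5 G=6 C=5): longest run = 2 ✓; GC 11/25 = 44.0% ✓; Tm = 2·14 + 4·11 = 72°C ✓ — passes.
P3 (25 nt, A=8 T=7 G=4 C=6): longest run = 2 ✓; GC 10/25 = 40.0%, outside 40.8–64.3% ✗; Tm = 2·15 + 4·10 = 70°C ✓ — fails.
P4 (23 nt, A=7 T=7 G=4 C=5): longest run = 2 ✓; GC 9/23 = 39.1%, outside 40.8–64.3% ✗; Tm = 2·14 + 4·9 = 64°C, outside 65–78°C ✗ — fails.

P2 only.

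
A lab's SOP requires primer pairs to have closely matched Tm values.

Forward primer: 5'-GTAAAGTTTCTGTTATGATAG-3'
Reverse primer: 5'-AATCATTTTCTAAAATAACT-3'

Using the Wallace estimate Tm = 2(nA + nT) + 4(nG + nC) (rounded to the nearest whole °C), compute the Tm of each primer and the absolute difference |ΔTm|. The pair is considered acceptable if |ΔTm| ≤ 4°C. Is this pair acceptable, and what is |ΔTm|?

Forward: A=6 T=9 G=5 C=1 → Tm = 2·15 + 4·6 = 54°C.
Reverse: A=9 T=8 G=0 C=3 → Tm = 2·17 + 4·3 = 46°C.
|ΔTm| = |54 − 46| = 8°C, > 4°C.

|ΔTm| = 8°C; the pair is not acceptable.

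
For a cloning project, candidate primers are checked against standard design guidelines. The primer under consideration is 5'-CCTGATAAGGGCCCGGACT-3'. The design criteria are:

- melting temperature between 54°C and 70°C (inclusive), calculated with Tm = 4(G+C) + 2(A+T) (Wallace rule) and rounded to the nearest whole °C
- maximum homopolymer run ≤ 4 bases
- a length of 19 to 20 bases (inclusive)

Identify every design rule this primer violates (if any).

Base counts: A=4, T=3, G=6, C=6 (length 19).
Tm: Tm = 2·7 + 4·12 = 62°C ✓
homopolymer run: longest run = 3 ✓
length: length 19 ✓

Meets all criteria.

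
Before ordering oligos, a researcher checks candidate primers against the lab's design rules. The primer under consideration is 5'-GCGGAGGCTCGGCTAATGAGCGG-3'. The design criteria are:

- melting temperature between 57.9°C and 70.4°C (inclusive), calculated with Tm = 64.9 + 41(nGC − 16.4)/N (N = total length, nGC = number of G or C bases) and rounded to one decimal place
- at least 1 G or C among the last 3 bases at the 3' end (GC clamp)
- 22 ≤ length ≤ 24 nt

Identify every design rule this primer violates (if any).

Base counts: A=4, T=3, G=11, C=5 (length 23).
Tm: Tm = 64.9 + 41·(16 − 16.4)/23 = 64.2°C ✓
GC clamp: 3' end CGG has 3 G/C ✓
length: length 23 ✓

Meets all criteria.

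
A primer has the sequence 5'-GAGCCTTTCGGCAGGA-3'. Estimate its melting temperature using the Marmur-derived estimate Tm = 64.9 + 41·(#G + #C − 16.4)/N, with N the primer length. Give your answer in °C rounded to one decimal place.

48.5°C

Base counts: A=3, T=3, G=6, C=4; G+C = 10, N = 16.
Tm = 64.9 + 41·(10 − 16.4)/16 = 64.9 + -262.40/16 = 48.5°C.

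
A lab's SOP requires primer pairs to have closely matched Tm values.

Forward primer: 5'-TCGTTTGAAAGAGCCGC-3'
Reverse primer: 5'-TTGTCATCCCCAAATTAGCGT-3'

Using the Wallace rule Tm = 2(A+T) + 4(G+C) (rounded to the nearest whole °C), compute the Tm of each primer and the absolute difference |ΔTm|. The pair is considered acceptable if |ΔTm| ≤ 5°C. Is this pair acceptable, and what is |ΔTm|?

Forward: A=4 T=4 G=5 C=4 → Tm = 2·8 + 4·9 = 52°C.
Reverse: A=5 T=7 G=3 C=6 → Tm = 2·12 + 4·9 = 60°C.
|ΔTm| = |52 − 60| = 8°C, > 5°C.

|ΔTm| = 8°C; the pair is not acceptable.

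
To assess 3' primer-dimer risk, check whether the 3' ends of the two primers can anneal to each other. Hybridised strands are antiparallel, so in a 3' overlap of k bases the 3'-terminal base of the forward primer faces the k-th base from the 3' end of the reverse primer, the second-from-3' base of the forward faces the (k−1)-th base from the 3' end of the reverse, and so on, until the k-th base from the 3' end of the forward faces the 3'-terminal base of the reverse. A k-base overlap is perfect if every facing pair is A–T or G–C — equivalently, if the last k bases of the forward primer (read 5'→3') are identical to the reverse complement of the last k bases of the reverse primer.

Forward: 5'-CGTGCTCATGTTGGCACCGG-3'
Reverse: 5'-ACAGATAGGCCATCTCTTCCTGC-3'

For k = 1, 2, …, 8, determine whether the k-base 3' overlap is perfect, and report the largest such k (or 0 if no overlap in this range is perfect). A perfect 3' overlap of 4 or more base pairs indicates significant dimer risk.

Longest perfect overlap: 1 complementary base pair; below the dimer-risk threshold (threshold 4).

Last 8 bases (5'→3') — forward …GGCACCGG, reverse …CTTCCTGC.
Reverse complement of the reverse primer's last 8 bases: GCAGGAAG; its first k bases are the reverse complement of the reverse primer's last k bases, so a perfect k-base overlap needs the forward primer's last k bases to equal them.
Comparing (forward last k vs required): k=1: G vs G ✓; k=2: GG vs GC ✗; k=3: CGG vs GCA ✗; k=4: CCGG vs GCAG ✗; k=5: ACCGG vs GCAGG ✗; k=6: CACCGG vs GCAGGA ✗; k=7: GCACCGG vs GCAGGAA ✗; k=8: GGCACCGG vs GCAGGAAG ✗.
Only k = 1 is perfect, so the longest perfect 3' overlap is 1.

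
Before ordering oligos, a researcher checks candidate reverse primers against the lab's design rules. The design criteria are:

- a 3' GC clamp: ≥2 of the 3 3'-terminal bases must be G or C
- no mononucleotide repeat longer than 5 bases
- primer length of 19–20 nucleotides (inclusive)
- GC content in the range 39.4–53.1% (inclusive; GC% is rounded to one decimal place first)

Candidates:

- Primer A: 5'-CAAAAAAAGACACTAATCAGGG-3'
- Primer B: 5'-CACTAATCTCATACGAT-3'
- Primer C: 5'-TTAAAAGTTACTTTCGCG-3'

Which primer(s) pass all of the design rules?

Primer A (22 nt, A=12 T=2 G=4 C=4): 3' end GGG has 3 G/C ✓; longest run = 7, exceeds 5 ✗; length 22, outside 19–20 ✗; GC 8/22 = 36.4%, outside 39.4–53.1% ✗ — fails.
Primer B (17 nt, A=6 T=5 G=1 C=5): 3' end GAT has 1 G/C, need ≥2 ✗; longest run = 2 ✓; length 17, outside 19–20 ✗; GC 6/17 = 35.3%, outside 39.4–53.1% ✗ — fails.
Primer C (18 nt, A=5 T=7 G=3 C=3): 3' end GCG has 3 G/C ✓; longest run = 4 ✓; length 18, outside 19–20 ✗; GC 6/18 = 33.3%, outside 39.4–53.1% ✗ — fails.

None of the candidates satisfy all criteria.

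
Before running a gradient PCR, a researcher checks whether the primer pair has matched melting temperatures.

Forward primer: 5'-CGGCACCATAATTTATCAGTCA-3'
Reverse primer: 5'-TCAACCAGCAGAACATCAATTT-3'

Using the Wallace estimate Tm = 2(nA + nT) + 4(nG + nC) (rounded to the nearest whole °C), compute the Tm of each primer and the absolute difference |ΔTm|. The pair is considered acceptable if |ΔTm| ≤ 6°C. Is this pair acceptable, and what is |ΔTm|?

|ΔTm| = 2°C; the pair is acceptable.

Forward: A=7 T=6 G=3 C=6 → Tm = 2·13 + 4·9 = 62°C.
Reverse: A=9 T=5 G=2 C=6 → Tm = 2·14 + 4·8 = 60°C.
|ΔTm| = |62 − 60| = 2°C, ≤ 6°C.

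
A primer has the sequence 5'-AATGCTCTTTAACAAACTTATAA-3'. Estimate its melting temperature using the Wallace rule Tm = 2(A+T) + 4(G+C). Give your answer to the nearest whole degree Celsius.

56°C

Base counts: A=10, T=8, G=1, C=4 (length 23).
Tm = 2·(10+8) + 4·(1+4) = 2·18 + 4·5 = 36 + 20 = 56°C.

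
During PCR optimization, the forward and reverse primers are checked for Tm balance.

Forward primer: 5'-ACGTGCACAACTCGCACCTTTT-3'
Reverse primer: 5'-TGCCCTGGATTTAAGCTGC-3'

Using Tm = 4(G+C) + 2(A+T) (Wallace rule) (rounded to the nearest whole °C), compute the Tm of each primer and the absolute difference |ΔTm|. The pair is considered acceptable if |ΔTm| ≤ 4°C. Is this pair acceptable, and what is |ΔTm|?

Forward: A=5 T=6 G=3 C=8 → Tm = 2·11 + 4·11 = 66°C.
Reverse: A=3 T=6 G=5 C=5 → Tm = 2·9 + 4·10 = 58°C.
|ΔTm| = |66 − 58| = 8°C, > 4°C.

|ΔTm| = 8°C; the pair is not acceptable.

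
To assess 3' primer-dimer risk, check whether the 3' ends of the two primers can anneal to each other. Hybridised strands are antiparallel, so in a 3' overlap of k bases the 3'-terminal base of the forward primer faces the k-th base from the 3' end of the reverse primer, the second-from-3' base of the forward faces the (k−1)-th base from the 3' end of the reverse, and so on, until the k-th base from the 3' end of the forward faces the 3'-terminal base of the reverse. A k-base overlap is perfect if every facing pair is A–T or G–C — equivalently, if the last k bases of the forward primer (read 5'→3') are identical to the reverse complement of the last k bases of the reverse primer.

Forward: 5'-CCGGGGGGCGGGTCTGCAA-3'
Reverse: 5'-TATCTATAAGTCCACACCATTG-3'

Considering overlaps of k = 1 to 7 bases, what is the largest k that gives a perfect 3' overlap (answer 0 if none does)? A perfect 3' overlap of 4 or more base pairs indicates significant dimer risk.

Longest perfect overlap: 3 complementary base pairs; below the dimer-risk threshold (threshold 4).

Last 7 bases (5'→3') — forward …TCTGCAA, reverse …ACCATTG.
Reverse complement of the reverse primer's last 7 bases: CAATGGT; its first k bases are the reverse complement of the reverse primer's last k bases, so a perfect k-base overlap needs the forward primer's last k bases to equal them.
Comparing (forward last k vs required): k=1: A vs C ✗; k=2: AA vs CA ✗; k=3: CAA vs CAA ✓; k=4: GCAA vs CAAT ✗; k=5: TGCAA vs CAATG ✗; k=6: CTGCAA vs CAATGG ✗; k=7: TCTGCAA vs CAATGGT ✗.
Only k = 3 is perfect, so the longest perfect 3' overlap is 3.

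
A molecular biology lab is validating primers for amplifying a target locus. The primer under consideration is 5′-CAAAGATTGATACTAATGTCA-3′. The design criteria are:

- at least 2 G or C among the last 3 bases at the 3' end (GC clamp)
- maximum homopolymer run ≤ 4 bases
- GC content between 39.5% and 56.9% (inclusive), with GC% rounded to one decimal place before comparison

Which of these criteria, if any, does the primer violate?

Fails: GC clamp, GC content.

Base counts: A=9, T=6, G=3, C=3 (length 21).
GC clamp: 3' end TCA has 1 G/C, need ≥2 ✗
homopolymer run: longest run = 3 ✓
GC content: GC 6/21 = 28.6%, outside 39.5–56.9% ✗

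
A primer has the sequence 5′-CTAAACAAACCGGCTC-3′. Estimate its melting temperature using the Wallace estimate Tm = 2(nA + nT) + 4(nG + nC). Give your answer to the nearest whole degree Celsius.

48°C

Base counts: A=6, T=2, G=2, C=6 (length 16).
Tm = 2·(6+2) + 4·(2+6) = 2·8 + 4·8 = 16 + 32 = 48°C.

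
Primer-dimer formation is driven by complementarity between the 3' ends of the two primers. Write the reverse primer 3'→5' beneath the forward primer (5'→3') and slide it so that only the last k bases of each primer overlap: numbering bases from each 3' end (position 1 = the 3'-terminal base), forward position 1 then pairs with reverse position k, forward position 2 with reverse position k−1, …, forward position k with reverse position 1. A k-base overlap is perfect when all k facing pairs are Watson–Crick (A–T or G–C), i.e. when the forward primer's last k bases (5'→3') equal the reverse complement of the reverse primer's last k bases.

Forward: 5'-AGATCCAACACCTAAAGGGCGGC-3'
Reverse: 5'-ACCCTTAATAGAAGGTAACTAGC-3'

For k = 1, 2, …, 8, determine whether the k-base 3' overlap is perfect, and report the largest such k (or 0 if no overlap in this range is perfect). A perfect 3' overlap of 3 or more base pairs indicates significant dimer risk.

Longest perfect overlap: 2 complementary base pairs; below the dimer-risk threshold (threshold 3).

Last 8 bases (5'→3') — forward …AGGGCGGC, reverse …TAACTAGC.
Reverse complement of the reverse primer's last 8 bases: GCTAGTTA; its first k bases are the reverse complement of the reverse primer's last k bases, so a perfect k-base overlap needs the forward primer's last k bases to equal them.
Comparing (forward last k vs required): k=1: C vs G ✗; k=2: GC vs GC ✓; k=3: GGC vs GCT ✗; k=4: CGGC vs GCTA ✗; k=5: GCGGC vs GCTAG ✗; k=6: GGCGGC vs GCTAGT ✗; k=7: GGGCGGC vs GCTAGTT ✗; k=8: AGGGCGGC vs GCTAGTTA ✗.
Only k = 2 is perfect, so the longest perfect 3' overlap is 2.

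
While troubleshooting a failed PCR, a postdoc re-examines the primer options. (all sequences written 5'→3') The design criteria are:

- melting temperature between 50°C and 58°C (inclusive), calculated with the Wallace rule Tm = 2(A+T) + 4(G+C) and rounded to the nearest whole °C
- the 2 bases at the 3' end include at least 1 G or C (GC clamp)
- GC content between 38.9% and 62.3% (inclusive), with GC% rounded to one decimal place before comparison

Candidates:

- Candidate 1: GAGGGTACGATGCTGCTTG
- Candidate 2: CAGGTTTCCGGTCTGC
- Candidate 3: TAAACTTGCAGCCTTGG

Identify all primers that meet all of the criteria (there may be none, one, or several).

Candidate 3 only.

Candidate 1 (19 nt, A=3 T=5 G=8 C=3): Tm = 2·8 + 4·11 = 60°C, outside 50–58°C ✗; 3' end TG has 1 G/C ✓; GC 11/19 = 57.9% ✓ — fails.
Candidate 2 (16 nt, A=1 T=5 G=5 C=5): Tm = 2·6 + 4·10 = 52°C ✓; 3' end GC has 2 G/C ✓; GC 10/16 = 62.5%, outside 38.9–62.3% ✗ — fails.
Candidate 3 (17 nt, A=4 T=5 G=4 C=4): Tm = 2·9 + 4·8 = 50°C ✓; 3' end GG has 2 G/C ✓; GC 8/17 = 47.1% ✓ — passes.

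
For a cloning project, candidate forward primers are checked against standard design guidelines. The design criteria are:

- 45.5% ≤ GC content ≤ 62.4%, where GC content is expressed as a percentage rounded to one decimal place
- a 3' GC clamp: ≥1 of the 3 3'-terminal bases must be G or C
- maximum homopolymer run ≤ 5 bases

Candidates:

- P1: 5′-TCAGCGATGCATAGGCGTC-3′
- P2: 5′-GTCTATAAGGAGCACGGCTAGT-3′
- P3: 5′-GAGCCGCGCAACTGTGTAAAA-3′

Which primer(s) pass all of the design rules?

P1 and P2.

P1 (19 nt, A=4 T=4 G=6 C=5): GC 11/19 = 57.9% ✓; 3' end GTC has 2 G/C ✓; longest run = 2 ✓ — passes.
P2 (22 nt, A=6 T=5 G=7 C=4): GC 11/22 = 50.0% ✓; 3' end AGT has 1 G/C ✓; longest run = 2 ✓ — passes.
P3 (21 nt, A=7 T=3 G=6 C=5): GC 11/21 = 52.4% ✓; 3' end AAA has 0 G/C, need ≥1 ✗; longest run = 4 ✓ — fails.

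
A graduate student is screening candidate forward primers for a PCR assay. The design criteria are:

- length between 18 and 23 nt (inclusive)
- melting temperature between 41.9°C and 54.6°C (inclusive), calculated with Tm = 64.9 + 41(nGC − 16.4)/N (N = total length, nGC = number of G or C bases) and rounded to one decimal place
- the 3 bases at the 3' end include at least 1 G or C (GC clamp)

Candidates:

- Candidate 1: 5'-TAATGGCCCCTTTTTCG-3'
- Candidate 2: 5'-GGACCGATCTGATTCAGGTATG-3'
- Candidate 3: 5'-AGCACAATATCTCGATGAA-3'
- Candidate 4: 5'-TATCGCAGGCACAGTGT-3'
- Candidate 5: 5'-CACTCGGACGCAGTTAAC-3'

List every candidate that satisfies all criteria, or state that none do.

Candidate 3 and Candidate 5.

Candidate 1 (17 nt, A=2 T=7 G=3 C=5): length 17, outside 18–23 ✗; Tm = 64.9 + 41·(8 − 16.4)/17 = 44.6°C ✓; 3' end TCG has 2 G/C ✓ — fails.
Candidate 2 (22 nt, A=5 T=6 G=7 C=4): length 22 ✓; Tm = 64.9 + 41·(11 − 16.4)/22 = 54.8°C, outside 41.9–54.6°C ✗; 3' end ATG has 1 G/C ✓ — fails.
Candidate 3 (19 nt, A=8 T=4 G=3 C=4): length 19 ✓; Tm = 64.9 + 41·(7 − 16.4)/19 = 44.6°C ✓; 3' end GAA has 1 G/C ✓ — passes.
Candidate 4 (17 nt, A=4 T=4 G=5 C=4): length 17, outside 18–23 ✗; Tm = 64.9 + 41·(9 − 16.4)/17 = 47.1°C ✓; 3' end TGT has 1 G/C ✓ — fails.
Candidate 5 (18 nt, A=5 T=3 G=4 C=6): length 18 ✓; Tm = 64.9 + 41·(10 − 16.4)/18 = 50.3°C ✓; 3' end AAC has 1 G/C ✓ — passes.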